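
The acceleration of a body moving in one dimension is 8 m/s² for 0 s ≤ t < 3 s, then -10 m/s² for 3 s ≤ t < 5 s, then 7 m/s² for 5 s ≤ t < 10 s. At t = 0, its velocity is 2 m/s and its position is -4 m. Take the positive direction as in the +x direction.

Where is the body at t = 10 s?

On each constant-a segment, Δv = aΔt and Δx = v₀Δt + ½aΔt²; chain segment to segment.
0–3 s: v starts 2 m/s; Δx = 2·3 + ½·8·3² = 42 m; v ends 26 m/s.
3–5 s: v starts 26 m/s; Δx = 26·2 + ½·-10·2² = 32 m; v ends 6 m/s.
5–10 s: v starts 6 m/s; Δx = 6·5 + ½·7·5² = 117.5 m; v ends 41 m/s.
x(10) = -4 + Σ Δx = 187.5 m.

187.5 m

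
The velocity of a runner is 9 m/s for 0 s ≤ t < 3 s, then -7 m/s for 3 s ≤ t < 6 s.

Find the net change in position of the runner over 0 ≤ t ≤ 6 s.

6 m

Displacement is the signed area under the v-t curve.
0–3 s: 9 × 3 = 27 m
3–6 s: -7 × 3 = -21 m
Net displacement = 6 m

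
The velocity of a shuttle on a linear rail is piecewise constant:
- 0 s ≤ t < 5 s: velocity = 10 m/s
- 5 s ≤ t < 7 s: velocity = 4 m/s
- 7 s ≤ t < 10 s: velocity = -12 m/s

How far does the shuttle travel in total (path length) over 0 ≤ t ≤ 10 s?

Total distance travelled is ∫|v| dt — sum the magnitudes of each area piece.
0–5 s: |10| × 5 = 50 m
5–7 s: |4| × 2 = 8 m
7–10 s: |-12| × 3 = 36 m
Total distance = 94 m

94 m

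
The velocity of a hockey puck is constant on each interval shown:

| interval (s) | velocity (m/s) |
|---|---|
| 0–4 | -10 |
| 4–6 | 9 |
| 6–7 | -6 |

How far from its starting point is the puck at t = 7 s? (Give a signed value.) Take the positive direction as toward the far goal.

-28 m

Net displacement equals the area under the velocity-time graph (areas below the axis count negative).
0–4 s: -10 × 4 = -40 m
4–6 s: 9 × 2 = 18 m
6–7 s: -6 × 1 = -6 m
Net displacement = -28 m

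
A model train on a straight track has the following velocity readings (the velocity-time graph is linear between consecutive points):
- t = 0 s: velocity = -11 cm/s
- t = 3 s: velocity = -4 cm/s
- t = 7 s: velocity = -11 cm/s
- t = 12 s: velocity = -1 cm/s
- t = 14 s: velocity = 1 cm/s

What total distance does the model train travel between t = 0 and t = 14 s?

83.5 cm

Distance (not displacement) is the total path length: add the absolute areas under v-t.
0–3 s: |½(-11 + -4)(3)| = 22.5 cm
3–7 s: |½(-4 + -11)(4)| = 30 cm
7–12 s: |½(-11 + -1)(5)| = 30 cm
12–14 s: v = 0 at t = 13 s; triangle areas 0.5 + 0.5 = 1 cm
Total distance = 83.5 cm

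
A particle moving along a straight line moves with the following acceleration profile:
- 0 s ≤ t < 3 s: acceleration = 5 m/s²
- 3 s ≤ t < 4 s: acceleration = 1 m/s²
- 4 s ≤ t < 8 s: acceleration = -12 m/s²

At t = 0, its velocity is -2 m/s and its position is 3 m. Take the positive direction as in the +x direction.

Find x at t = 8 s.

On each constant-a segment, Δv = aΔt and Δx = v₀Δt + ½aΔt²; chain segment to segment.
0–3 s: v starts -2 m/s; Δx = -2·3 + ½·5·3² = 16.5 m; v ends 13 m/s.
3–4 s: v starts 13 m/s; Δx = 13·1 + ½·1·1² = 13.5 m; v ends 14 m/s.
4–8 s: v starts 14 m/s; Δx = 14·4 + ½·-12·4² = -40 m; v ends -34 m/s.
x(8) = 3 + Σ Δx = -7 m.

-7 m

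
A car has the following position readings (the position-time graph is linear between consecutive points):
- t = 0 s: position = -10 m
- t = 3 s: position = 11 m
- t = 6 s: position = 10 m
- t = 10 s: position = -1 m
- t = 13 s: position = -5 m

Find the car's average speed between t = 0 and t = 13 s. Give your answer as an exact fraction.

Average speed = (total path length)/(elapsed time); on a piecewise-linear x-t graph the path length is Σ|Δx|.
0–3 s: |Δx| = |11 − -10| = 21 m
3–6 s: |Δx| = |10 − 11| = 1 m
6–10 s: |Δx| = |-1 − 10| = 11 m
10–13 s: |Δx| = |-5 − -1| = 4 m
Total path = 37 m; average speed = 37/13 = 37/13 m/s.

37/13 m/s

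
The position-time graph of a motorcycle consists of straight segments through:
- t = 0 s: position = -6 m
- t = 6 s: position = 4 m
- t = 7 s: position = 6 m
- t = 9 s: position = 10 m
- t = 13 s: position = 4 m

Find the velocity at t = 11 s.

-1.5 m/s

Velocity is the slope of the x-t graph on 9–13 s: (4 − 10)/(13 − 9) = -1.5 m/s.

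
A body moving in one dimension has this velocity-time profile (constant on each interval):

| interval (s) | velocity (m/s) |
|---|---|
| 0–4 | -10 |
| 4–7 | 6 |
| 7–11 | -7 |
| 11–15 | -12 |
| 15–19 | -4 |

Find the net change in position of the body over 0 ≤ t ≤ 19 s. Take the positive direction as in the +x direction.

-114 m

Displacement is the signed area under the v-t curve.
0–4 s: -10 × 4 = -40 m
4–7 s: 6 × 3 = 18 m
7–11 s: -7 × 4 = -28 m
11–15 s: -12 × 4 = -48 m
15–19 s: -4 × 4 = -16 m
Net displacement = -114 m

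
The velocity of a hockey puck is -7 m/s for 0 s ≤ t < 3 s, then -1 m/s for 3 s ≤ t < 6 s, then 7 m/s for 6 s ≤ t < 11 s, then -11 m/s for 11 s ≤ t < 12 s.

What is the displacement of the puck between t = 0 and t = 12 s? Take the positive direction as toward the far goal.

Net displacement equals the area under the velocity-time graph (areas below the axis count negative).
0–3 s: -7 × 3 = -21 m
3–6 s: -1 × 3 = -3 m
6–11 s: 7 × 5 = 35 m
11–12 s: -11 × 1 = -11 m
Net displacement = 0 m

0 m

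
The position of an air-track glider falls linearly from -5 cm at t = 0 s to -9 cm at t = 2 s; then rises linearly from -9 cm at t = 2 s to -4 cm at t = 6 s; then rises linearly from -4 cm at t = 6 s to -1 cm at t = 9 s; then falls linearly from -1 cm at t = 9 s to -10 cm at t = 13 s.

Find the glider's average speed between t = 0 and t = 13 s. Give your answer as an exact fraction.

Average speed = (total path length)/(elapsed time); on a piecewise-linear x-t graph the path length is Σ|Δx|.
0–2 s: |Δx| = |-9 − -5| = 4 cm
2–6 s: |Δx| = |-4 − -9| = 5 cm
6–9 s: |Δx| = |-1 − -4| = 3 cm
9–13 s: |Δx| = |-10 − -1| = 9 cm
Total path = 21 cm; average speed = 21/13 = 21/13 cm/s.

21/13 cm/s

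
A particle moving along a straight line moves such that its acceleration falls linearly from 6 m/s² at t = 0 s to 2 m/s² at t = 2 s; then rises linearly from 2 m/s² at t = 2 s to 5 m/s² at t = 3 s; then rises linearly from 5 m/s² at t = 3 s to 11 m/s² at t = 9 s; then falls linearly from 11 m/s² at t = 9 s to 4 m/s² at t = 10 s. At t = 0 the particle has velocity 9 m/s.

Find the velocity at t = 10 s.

Δv equals the area under the a-t graph; then v = v₀ + Δv.
0–2 s: ½(6 + 2)(2) = 8 m/s
2–3 s: ½(2 + 5)(1) = 3.5 m/s
3–9 s: ½(5 + 11)(6) = 48 m/s
9–10 s: ½(11 + 4)(1) = 7.5 m/s
Δv = 67 m/s, so v(10) = 9 + (67) = 76 m/s.

76 m/s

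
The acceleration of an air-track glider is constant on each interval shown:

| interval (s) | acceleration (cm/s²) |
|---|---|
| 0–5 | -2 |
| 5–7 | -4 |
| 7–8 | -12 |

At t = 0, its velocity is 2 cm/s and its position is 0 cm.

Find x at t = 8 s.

-61 cm

On each constant-a segment, Δv = aΔt and Δx = v₀Δt + ½aΔt²; chain segment to segment.
0–5 s: v starts 2 cm/s; Δx = 2·5 + ½·-2·5² = -15 cm; v ends -8 cm/s.
5–7 s: v starts -8 cm/s; Δx = -8·2 + ½·-4·2² = -24 cm; v ends -16 cm/s.
7–8 s: v starts -16 cm/s; Δx = -16·1 + ½·-12·1² = -22 cm; v ends -28 cm/s.
x(8) = 0 + Σ Δx = -61 cm.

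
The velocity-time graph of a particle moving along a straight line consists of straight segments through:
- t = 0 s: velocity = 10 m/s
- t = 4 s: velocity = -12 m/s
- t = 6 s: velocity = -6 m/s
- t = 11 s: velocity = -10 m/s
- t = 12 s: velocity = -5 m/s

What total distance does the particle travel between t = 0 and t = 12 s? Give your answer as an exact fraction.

1929/22 m

Total distance travelled is ∫|v| dt — sum the magnitudes of each area piece.
0–4 s: v = 0 at t = 20/11 s; triangle areas 100/11 + 144/11 = 244/11 m
4–6 s: |½(-12 + -6)(2)| = 18 m
6–11 s: |½(-6 + -10)(5)| = 40 m
11–12 s: |½(-10 + -5)(1)| = 7.5 m
Total distance = 1929/22 m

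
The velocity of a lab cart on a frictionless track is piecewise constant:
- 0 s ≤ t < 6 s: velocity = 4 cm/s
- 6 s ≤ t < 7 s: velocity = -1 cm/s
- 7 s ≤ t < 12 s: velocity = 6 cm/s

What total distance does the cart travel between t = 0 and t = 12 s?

Distance (not displacement) is the total path length: add the absolute areas under v-t.
0–6 s: |4| × 6 = 24 cm
6–7 s: |-1| × 1 = 1 cm
7–12 s: |6| × 5 = 30 cm
Total distance = 55 cm

55 cm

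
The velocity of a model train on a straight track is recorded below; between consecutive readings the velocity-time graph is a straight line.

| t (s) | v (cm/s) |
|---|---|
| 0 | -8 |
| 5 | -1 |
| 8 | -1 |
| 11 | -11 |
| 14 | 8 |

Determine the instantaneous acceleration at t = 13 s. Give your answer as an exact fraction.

19/3 cm/s²

Acceleration is the slope of the v-t graph on 11–14 s: (8 − -11)/(14 − 11) = 19/3 cm/s².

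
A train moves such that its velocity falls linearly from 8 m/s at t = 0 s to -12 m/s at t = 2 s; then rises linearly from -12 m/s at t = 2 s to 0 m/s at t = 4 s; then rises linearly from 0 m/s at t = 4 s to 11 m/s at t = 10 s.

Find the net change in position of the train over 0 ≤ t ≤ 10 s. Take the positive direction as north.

Net displacement equals the area under the velocity-time graph (areas below the axis count negative).
0–2 s: ½(8 + -12)(2) = -4 m
2–4 s: ½(-12 + 0)(2) = -12 m
4–10 s: ½(0 + 11)(6) = 33 m
Net displacement = 17 m

17 m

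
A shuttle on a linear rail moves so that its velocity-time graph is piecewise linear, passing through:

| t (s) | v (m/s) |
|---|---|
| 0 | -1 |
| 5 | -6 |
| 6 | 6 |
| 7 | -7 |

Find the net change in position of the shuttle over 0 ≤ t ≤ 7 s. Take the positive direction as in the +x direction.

-18 m

Displacement is the signed area under the v-t curve.
0–5 s: ½(-1 + -6)(5) = -17.5 m
5–6 s: ½(-6 + 6)(1) = 0 m
6–7 s: ½(6 + -7)(1) = -0.5 m
Net displacement = -18 m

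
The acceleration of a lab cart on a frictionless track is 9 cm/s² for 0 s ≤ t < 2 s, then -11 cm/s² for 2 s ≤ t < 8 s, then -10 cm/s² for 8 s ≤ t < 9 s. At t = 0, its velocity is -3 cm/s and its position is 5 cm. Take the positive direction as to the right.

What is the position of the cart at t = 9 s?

-147 cm

On each constant-a segment, Δv = aΔt and Δx = v₀Δt + ½aΔt²; chain segment to segment.
0–2 s: v starts -3 cm/s; Δx = -3·2 + ½·9·2² = 12 cm; v ends 15 cm/s.
2–8 s: v starts 15 cm/s; Δx = 15·6 + ½·-11·6² = -108 cm; v ends -51 cm/s.
8–9 s: v starts -51 cm/s; Δx = -51·1 + ½·-10·1² = -56 cm; v ends -61 cm/s.
x(9) = 5 + Σ Δx = -147 cm.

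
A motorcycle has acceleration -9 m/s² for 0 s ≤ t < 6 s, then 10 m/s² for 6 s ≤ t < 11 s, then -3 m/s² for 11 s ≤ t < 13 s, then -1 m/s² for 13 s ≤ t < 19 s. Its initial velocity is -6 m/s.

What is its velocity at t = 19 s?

Δv equals the area under the a-t graph; then v = v₀ + Δv.
0–6 s: -9 × 6 = -54 m/s
6–11 s: 10 × 5 = 50 m/s
11–13 s: -3 × 2 = -6 m/s
13–19 s: -1 × 6 = -6 m/s
Δv = -16 m/s, so v(19) = -6 + (-16) = -22 m/s.

-22 m/s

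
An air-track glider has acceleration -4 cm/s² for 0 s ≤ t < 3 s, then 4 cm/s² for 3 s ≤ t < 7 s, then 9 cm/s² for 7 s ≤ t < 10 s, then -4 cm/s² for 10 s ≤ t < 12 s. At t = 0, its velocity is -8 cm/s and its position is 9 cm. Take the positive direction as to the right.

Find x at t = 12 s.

On each constant-a segment, Δv = aΔt and Δx = v₀Δt + ½aΔt²; chain segment to segment.
0–3 s: v starts -8 cm/s; Δx = -8·3 + ½·-4·3² = -42 cm; v ends -20 cm/s.
3–7 s: v starts -20 cm/s; Δx = -20·4 + ½·4·4² = -48 cm; v ends -4 cm/s.
7–10 s: v starts -4 cm/s; Δx = -4·3 + ½·9·3² = 28.5 cm; v ends 23 cm/s.
10–12 s: v starts 23 cm/s; Δx = 23·2 + ½·-4·2² = 38 cm; v ends 15 cm/s.
x(12) = 9 + Σ Δx = -14.5 cm.

-14.5 cm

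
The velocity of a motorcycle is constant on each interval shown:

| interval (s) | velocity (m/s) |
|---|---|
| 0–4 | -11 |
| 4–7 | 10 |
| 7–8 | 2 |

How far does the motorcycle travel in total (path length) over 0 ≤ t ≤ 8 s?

76 m

Total distance travelled is ∫|v| dt — sum the magnitudes of each area piece.
0–4 s: |-11| × 4 = 44 m
4–7 s: |10| × 3 = 30 m
7–8 s: |2| × 1 = 2 m
Total distance = 76 m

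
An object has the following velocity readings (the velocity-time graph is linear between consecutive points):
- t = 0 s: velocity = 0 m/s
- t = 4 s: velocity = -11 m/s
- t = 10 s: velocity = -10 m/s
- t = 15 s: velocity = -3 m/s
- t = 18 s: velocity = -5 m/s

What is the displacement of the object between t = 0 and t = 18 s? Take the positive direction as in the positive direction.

Net displacement equals the area under the velocity-time graph (areas below the axis count negative).
0–4 s: ½(0 + -11)(4) = -22 m
4–10 s: ½(-11 + -10)(6) = -63 m
10–15 s: ½(-10 + -3)(5) = -32.5 m
15–18 s: ½(-3 + -5)(3) = -12 m
Net displacement = -129.5 m

-129.5 m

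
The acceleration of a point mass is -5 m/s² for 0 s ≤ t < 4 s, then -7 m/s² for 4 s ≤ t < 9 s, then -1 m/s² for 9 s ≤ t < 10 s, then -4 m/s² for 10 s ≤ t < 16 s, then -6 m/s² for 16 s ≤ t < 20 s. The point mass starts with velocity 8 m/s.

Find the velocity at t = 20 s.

Δv equals the area under the a-t graph; then v = v₀ + Δv.
0–4 s: -5 × 4 = -20 m/s
4–9 s: -7 × 5 = -35 m/s
9–10 s: -1 × 1 = -1 m/s
10–16 s: -4 × 6 = -24 m/s
16–20 s: -6 × 4 = -24 m/s
Δv = -104 m/s, so v(20) = 8 + (-104) = -96 m/s.

-96 m/s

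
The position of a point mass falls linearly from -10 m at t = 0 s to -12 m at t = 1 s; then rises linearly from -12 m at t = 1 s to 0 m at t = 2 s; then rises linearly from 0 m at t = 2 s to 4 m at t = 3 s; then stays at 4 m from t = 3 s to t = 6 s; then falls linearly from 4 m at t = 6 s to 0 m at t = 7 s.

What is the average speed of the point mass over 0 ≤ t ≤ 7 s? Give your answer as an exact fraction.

Average speed = (total path length)/(elapsed time); on a piecewise-linear x-t graph the path length is Σ|Δx|.
0–1 s: |Δx| = |-12 − -10| = 2 m
1–2 s: |Δx| = |0 − -12| = 12 m
2–3 s: |Δx| = |4 − 0| = 4 m
3–6 s: |Δx| = |4 − 4| = 0 m
6–7 s: |Δx| = |0 − 4| = 4 m
Total path = 22 m; average speed = 22/7 = 22/7 m/s.

22/7 m/s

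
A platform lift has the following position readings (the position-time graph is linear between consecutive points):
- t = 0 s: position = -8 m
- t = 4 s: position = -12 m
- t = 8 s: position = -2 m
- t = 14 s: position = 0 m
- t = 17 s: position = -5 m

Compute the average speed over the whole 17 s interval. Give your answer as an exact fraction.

21/17 m/s

Average speed = (total path length)/(elapsed time); on a piecewise-linear x-t graph the path length is Σ|Δx|.
0–4 s: |Δx| = |-12 − -8| = 4 m
4–8 s: |Δx| = |-2 − -12| = 10 m
8–14 s: |Δx| = |0 − -2| = 2 m
14–17 s: |Δx| = |-5 − 0| = 5 m
Total path = 21 m; average speed = 21/17 = 21/17 m/s.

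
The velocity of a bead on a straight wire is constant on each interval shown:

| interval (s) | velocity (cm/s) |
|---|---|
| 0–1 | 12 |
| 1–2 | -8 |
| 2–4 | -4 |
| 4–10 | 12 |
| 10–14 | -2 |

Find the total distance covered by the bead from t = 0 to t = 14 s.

108 cm

Distance (not displacement) is the total path length: add the absolute areas under v-t.
0–1 s: |12| × 1 = 12 cm
1–2 s: |-8| × 1 = 8 cm
2–4 s: |-4| × 2 = 8 cm
4–10 s: |12| × 6 = 72 cm
10–14 s: |-2| × 4 = 8 cm
Total distance = 108 cm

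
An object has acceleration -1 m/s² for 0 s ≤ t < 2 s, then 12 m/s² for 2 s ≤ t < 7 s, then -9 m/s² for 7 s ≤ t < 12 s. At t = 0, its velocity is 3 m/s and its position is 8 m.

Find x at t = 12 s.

On each constant-a segment, Δv = aΔt and Δx = v₀Δt + ½aΔt²; chain segment to segment.
0–2 s: v starts 3 m/s; Δx = 3·2 + ½·-1·2² = 4 m; v ends 1 m/s.
2–7 s: v starts 1 m/s; Δx = 1·5 + ½·12·5² = 155 m; v ends 61 m/s.
7–12 s: v starts 61 m/s; Δx = 61·5 + ½·-9·5² = 192.5 m; v ends 16 m/s.
x(12) = 8 + Σ Δx = 359.5 m.

359.5 m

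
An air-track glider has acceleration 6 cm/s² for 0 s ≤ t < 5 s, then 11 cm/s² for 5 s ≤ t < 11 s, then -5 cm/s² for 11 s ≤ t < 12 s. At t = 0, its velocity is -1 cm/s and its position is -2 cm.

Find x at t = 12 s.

532.5 cm

On each constant-a segment, Δv = aΔt and Δx = v₀Δt + ½aΔt²; chain segment to segment.
0–5 s: v starts -1 cm/s; Δx = -1·5 + ½·6·5² = 70 cm; v ends 29 cm/s.
5–11 s: v starts 29 cm/s; Δx = 29·6 + ½·11·6² = 372 cm; v ends 95 cm/s.
11–12 s: v starts 95 cm/s; Δx = 95·1 + ½·-5·1² = 92.5 cm; v ends 90 cm/s.
x(12) = -2 + Σ Δx = 532.5 cm.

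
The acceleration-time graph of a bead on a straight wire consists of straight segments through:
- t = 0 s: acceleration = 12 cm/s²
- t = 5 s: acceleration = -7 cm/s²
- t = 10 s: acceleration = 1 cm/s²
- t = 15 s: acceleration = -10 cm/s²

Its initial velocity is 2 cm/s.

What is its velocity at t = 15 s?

-23 cm/s

Δv equals the area under the a-t graph; then v = v₀ + Δv.
0–5 s: ½(12 + -7)(5) = 12.5 cm/s
5–10 s: ½(-7 + 1)(5) = -15 cm/s
10–15 s: ½(1 + -10)(5) = -22.5 cm/s
Δv = -25 cm/s, so v(15) = 2 + (-25) = -23 cm/s.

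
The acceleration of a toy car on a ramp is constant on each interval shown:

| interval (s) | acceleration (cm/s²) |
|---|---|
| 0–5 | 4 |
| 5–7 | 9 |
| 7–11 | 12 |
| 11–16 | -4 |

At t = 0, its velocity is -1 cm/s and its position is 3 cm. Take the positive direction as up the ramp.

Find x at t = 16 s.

On each constant-a segment, Δv = aΔt and Δx = v₀Δt + ½aΔt²; chain segment to segment.
0–5 s: v starts -1 cm/s; Δx = -1·5 + ½·4·5² = 45 cm; v ends 19 cm/s.
5–7 s: v starts 19 cm/s; Δx = 19·2 + ½·9·2² = 56 cm; v ends 37 cm/s.
7–11 s: v starts 37 cm/s; Δx = 37·4 + ½·12·4² = 244 cm; v ends 85 cm/s.
11–16 s: v starts 85 cm/s; Δx = 85·5 + ½·-4·5² = 375 cm; v ends 65 cm/s.
x(16) = 3 + Σ Δx = 723 cm.

723 cm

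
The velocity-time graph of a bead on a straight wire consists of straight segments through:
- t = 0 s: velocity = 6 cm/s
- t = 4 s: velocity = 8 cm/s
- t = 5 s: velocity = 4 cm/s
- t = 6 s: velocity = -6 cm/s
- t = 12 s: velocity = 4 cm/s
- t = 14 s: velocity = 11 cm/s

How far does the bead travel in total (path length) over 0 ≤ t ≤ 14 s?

Total distance travelled is ∫|v| dt — sum the magnitudes of each area piece.
0–4 s: |½(6 + 8)(4)| = 28 cm
4–5 s: |½(8 + 4)(1)| = 6 cm
5–6 s: v = 0 at t = 5.4 s; triangle areas 0.8 + 1.8 = 2.6 cm
6–12 s: v = 0 at t = 9.6 s; triangle areas 10.8 + 4.8 = 15.6 cm
12–14 s: |½(4 + 11)(2)| = 15 cm
Total distance = 67.2 cm

67.2 cm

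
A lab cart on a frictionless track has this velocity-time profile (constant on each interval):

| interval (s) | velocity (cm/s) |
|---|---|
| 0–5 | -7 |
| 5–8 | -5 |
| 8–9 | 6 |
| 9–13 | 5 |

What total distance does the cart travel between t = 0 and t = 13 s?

76 cm

Distance (not displacement) is the total path length: add the absolute areas under v-t.
0–5 s: |-7| × 5 = 35 cm
5–8 s: |-5| × 3 = 15 cm
8–9 s: |6| × 1 = 6 cm
9–13 s: |5| × 4 = 20 cm
Total distance = 76 cm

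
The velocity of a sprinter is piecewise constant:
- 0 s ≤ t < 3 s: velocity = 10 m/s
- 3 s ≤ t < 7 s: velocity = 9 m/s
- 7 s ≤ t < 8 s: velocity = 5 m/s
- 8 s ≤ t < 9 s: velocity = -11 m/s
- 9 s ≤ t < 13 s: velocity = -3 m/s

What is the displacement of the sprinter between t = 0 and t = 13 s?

48 m

Net displacement equals the area under the velocity-time graph (areas below the axis count negative).
0–3 s: 10 × 3 = 30 m
3–7 s: 9 × 4 = 36 m
7–8 s: 5 × 1 = 5 m
8–9 s: -11 × 1 = -11 m
9–13 s: -3 × 4 = -12 m
Net displacement = 48 m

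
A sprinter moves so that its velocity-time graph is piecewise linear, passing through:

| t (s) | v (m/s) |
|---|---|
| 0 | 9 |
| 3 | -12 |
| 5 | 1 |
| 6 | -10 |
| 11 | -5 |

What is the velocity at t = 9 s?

On 6–11 s the graph is linear from -10 to -5 m/s: v(9) = -10 + (-5 − -10)·(9 − 6)/(11 − 6) = -7 m/s.

-7 m/s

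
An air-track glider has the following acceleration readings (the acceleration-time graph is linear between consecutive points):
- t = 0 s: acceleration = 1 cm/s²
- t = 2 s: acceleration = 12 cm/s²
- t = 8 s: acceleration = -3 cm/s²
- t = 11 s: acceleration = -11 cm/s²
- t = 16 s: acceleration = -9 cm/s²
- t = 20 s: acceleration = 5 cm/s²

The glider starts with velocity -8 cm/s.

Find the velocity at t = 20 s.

-47 cm/s

Δv equals the area under the a-t graph; then v = v₀ + Δv.
0–2 s: ½(1 + 12)(2) = 13 cm/s
2–8 s: ½(12 + -3)(6) = 27 cm/s
8–11 s: ½(-3 + -11)(3) = -21 cm/s
11–16 s: ½(-11 + -9)(5) = -50 cm/s
16–20 s: ½(-9 + 5)(4) = -8 cm/s
Δv = -39 cm/s, so v(20) = -8 + (-39) = -47 cm/s.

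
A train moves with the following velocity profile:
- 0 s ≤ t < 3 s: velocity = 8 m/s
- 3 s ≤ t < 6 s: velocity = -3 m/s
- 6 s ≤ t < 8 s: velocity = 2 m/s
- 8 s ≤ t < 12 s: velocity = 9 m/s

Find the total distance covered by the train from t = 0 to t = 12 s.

Distance (not displacement) is the total path length: add the absolute areas under v-t.
0–3 s: |8| × 3 = 24 m
3–6 s: |-3| × 3 = 9 m
6–8 s: |2| × 2 = 4 m
8–12 s: |9| × 4 = 36 m
Total distance = 73 m

73 m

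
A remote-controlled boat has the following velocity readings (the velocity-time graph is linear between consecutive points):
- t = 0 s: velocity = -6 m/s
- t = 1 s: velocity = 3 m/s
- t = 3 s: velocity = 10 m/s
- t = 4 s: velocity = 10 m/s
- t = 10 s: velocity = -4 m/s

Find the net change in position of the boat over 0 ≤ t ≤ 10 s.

Net displacement equals the area under the velocity-time graph (areas below the axis count negative).
0–1 s: ½(-6 + 3)(1) = -1.5 m
1–3 s: ½(3 + 10)(2) = 13 m
3–4 s: 10 × 1 = 10 m
4–10 s: ½(10 + -4)(6) = 18 m
Net displacement = 39.5 m

39.5 m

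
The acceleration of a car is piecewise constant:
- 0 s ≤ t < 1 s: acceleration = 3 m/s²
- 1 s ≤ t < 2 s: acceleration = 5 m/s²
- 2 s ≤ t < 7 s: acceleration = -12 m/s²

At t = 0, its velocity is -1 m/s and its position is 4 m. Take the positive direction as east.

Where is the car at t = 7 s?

-106 m

On each constant-a segment, Δv = aΔt and Δx = v₀Δt + ½aΔt²; chain segment to segment.
0–1 s: v starts -1 m/s; Δx = -1·1 + ½·3·1² = 0.5 m; v ends 2 m/s.
1–2 s: v starts 2 m/s; Δx = 2·1 + ½·5·1² = 4.5 m; v ends 7 m/s.
2–7 s: v starts 7 m/s; Δx = 7·5 + ½·-12·5² = -115 m; v ends -53 m/s.
x(7) = 4 + Σ Δx = -106 m.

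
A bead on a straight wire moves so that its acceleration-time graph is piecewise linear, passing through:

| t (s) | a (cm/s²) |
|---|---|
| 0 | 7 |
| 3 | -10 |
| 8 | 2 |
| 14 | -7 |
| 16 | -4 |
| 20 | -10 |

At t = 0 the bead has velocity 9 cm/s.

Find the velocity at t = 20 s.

Δv equals the area under the a-t graph; then v = v₀ + Δv.
0–3 s: ½(7 + -10)(3) = -4.5 cm/s
3–8 s: ½(-10 + 2)(5) = -20 cm/s
8–14 s: ½(2 + -7)(6) = -15 cm/s
14–16 s: ½(-7 + -4)(2) = -11 cm/s
16–20 s: ½(-4 + -10)(4) = -28 cm/s
Δv = -78.5 cm/s, so v(20) = 9 + (-78.5) = -69.5 cm/s.

-69.5 cm/s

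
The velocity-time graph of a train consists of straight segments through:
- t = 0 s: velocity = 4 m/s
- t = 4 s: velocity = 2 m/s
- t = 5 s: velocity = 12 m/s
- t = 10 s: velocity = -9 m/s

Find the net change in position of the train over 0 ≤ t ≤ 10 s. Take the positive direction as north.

Net displacement equals the area under the velocity-time graph (areas below the axis count negative).
0–4 s: ½(4 + 2)(4) = 12 m
4–5 s: ½(2 + 12)(1) = 7 m
5–10 s: ½(12 + -9)(5) = 7.5 m
Net displacement = 26.5 m

26.5 m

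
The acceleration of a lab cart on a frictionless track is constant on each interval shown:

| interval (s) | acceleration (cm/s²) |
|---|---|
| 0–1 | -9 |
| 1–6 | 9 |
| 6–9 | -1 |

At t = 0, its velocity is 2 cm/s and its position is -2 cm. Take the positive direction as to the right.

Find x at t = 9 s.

On each constant-a segment, Δv = aΔt and Δx = v₀Δt + ½aΔt²; chain segment to segment.
0–1 s: v starts 2 cm/s; Δx = 2·1 + ½·-9·1² = -2.5 cm; v ends -7 cm/s.
1–6 s: v starts -7 cm/s; Δx = -7·5 + ½·9·5² = 77.5 cm; v ends 38 cm/s.
6–9 s: v starts 38 cm/s; Δx = 38·3 + ½·-1·3² = 109.5 cm; v ends 35 cm/s.
x(9) = -2 + Σ Δx = 182.5 cm.

182.5 cm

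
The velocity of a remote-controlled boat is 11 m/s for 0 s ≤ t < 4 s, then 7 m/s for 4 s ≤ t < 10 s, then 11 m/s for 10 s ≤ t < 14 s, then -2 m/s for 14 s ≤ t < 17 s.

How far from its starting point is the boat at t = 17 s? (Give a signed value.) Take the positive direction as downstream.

124 m

Displacement is the signed area under the v-t curve.
0–4 s: 11 × 4 = 44 m
4–10 s: 7 × 6 = 42 m
10–14 s: 11 × 4 = 44 m
14–17 s: -2 × 3 = -6 m
Net displacement = 124 m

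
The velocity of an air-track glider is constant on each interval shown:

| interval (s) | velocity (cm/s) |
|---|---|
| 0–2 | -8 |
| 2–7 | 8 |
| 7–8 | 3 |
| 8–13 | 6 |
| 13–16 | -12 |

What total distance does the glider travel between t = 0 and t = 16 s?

125 cm

Total distance travelled is ∫|v| dt — sum the magnitudes of each area piece.
0–2 s: |-8| × 2 = 16 cm
2–7 s: |8| × 5 = 40 cm
7–8 s: |3| × 1 = 3 cm
8–13 s: |6| × 5 = 30 cm
13–16 s: |-12| × 3 = 36 cm
Total distance = 125 cm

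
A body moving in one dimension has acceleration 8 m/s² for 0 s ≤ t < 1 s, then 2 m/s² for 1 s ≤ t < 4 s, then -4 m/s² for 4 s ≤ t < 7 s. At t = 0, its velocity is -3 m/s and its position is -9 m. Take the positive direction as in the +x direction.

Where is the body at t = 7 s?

31 m

On each constant-a segment, Δv = aΔt and Δx = v₀Δt + ½aΔt²; chain segment to segment.
0–1 s: v starts -3 m/s; Δx = -3·1 + ½·8·1² = 1 m; v ends 5 m/s.
1–4 s: v starts 5 m/s; Δx = 5·3 + ½·2·3² = 24 m; v ends 11 m/s.
4–7 s: v starts 11 m/s; Δx = 11·3 + ½·-4·3² = 15 m; v ends -1 m/s.
x(7) = -9 + Σ Δx = 31 m.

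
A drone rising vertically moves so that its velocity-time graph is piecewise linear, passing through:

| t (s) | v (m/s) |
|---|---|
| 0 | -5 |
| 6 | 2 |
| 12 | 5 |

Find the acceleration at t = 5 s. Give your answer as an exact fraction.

Acceleration is the slope of the v-t graph on 0–6 s: (2 − -5)/(6 − 0) = 7/6 m/s².

7/6 m/s²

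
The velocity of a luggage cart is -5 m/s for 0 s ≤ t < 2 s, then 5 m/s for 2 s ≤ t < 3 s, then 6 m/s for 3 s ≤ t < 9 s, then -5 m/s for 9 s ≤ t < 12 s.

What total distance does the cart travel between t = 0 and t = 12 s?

66 m

Total distance travelled is ∫|v| dt — sum the magnitudes of each area piece.
0–2 s: |-5| × 2 = 10 m
2–3 s: |5| × 1 = 5 m
3–9 s: |6| × 6 = 36 m
9–12 s: |-5| × 3 = 15 m
Total distance = 66 m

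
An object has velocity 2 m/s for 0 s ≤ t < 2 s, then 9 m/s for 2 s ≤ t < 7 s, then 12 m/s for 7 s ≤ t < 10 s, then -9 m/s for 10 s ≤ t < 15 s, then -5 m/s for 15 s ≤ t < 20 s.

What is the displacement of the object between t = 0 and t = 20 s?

15 m

Net displacement equals the area under the velocity-time graph (areas below the axis count negative).
0–2 s: 2 × 2 = 4 m
2–7 s: 9 × 5 = 45 m
7–10 s: 12 × 3 = 36 m
10–15 s: -9 × 5 = -45 m
15–20 s: -5 × 5 = -25 m
Net displacement = 15 m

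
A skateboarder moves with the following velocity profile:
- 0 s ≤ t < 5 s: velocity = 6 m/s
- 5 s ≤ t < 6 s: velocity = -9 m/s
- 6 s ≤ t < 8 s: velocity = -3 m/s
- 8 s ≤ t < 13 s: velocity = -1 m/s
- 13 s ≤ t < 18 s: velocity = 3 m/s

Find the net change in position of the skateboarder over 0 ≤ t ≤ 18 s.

Displacement is the signed area under the v-t curve.
0–5 s: 6 × 5 = 30 m
5–6 s: -9 × 1 = -9 m
6–8 s: -3 × 2 = -6 m
8–13 s: -1 × 5 = -5 m
13–18 s: 3 × 5 = 15 m
Net displacement = 25 m

25 m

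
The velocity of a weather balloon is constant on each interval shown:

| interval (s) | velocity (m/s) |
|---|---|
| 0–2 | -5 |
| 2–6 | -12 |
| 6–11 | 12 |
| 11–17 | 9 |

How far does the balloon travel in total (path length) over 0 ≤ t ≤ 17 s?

172 m

Distance (not displacement) is the total path length: add the absolute areas under v-t.
0–2 s: |-5| × 2 = 10 m
2–6 s: |-12| × 4 = 48 m
6–11 s: |12| × 5 = 60 m
11–17 s: |9| × 6 = 54 m
Total distance = 172 m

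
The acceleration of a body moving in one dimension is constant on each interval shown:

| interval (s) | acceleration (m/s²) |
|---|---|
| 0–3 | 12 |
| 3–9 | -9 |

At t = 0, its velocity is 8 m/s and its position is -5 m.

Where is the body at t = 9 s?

175 m

On each constant-a segment, Δv = aΔt and Δx = v₀Δt + ½aΔt²; chain segment to segment.
0–3 s: v starts 8 m/s; Δx = 8·3 + ½·12·3² = 78 m; v ends 44 m/s.
3–9 s: v starts 44 m/s; Δx = 44·6 + ½·-9·6² = 102 m; v ends -10 m/s.
x(9) = -5 + Σ Δx = 175 m.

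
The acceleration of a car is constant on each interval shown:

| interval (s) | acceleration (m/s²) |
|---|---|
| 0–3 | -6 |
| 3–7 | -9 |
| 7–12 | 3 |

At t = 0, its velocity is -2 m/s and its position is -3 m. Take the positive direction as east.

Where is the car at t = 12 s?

On each constant-a segment, Δv = aΔt and Δx = v₀Δt + ½aΔt²; chain segment to segment.
0–3 s: v starts -2 m/s; Δx = -2·3 + ½·-6·3² = -33 m; v ends -20 m/s.
3–7 s: v starts -20 m/s; Δx = -20·4 + ½·-9·4² = -152 m; v ends -56 m/s.
7–12 s: v starts -56 m/s; Δx = -56·5 + ½·3·5² = -242.5 m; v ends -41 m/s.
x(12) = -3 + Σ Δx = -430.5 m.

-430.5 m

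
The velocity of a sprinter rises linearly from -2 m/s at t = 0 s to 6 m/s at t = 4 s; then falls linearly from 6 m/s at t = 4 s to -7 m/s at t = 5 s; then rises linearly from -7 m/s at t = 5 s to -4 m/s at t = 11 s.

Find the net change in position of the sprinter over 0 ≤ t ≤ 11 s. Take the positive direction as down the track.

-25.5 m

Displacement is the signed area under the v-t curve.
0–4 s: ½(-2 + 6)(4) = 8 m
4–5 s: ½(6 + -7)(1) = -0.5 m
5–11 s: ½(-7 + -4)(6) = -33 m
Net displacement = -25.5 m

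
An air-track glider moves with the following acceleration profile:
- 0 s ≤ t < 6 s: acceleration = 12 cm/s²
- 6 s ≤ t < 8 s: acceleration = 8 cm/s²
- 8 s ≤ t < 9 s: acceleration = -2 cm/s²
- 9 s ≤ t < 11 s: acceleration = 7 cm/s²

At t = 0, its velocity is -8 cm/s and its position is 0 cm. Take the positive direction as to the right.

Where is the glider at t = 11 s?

On each constant-a segment, Δv = aΔt and Δx = v₀Δt + ½aΔt²; chain segment to segment.
0–6 s: v starts -8 cm/s; Δx = -8·6 + ½·12·6² = 168 cm; v ends 64 cm/s.
6–8 s: v starts 64 cm/s; Δx = 64·2 + ½·8·2² = 144 cm; v ends 80 cm/s.
8–9 s: v starts 80 cm/s; Δx = 80·1 + ½·-2·1² = 79 cm; v ends 78 cm/s.
9–11 s: v starts 78 cm/s; Δx = 78·2 + ½·7·2² = 170 cm; v ends 92 cm/s.
x(11) = 0 + Σ Δx = 561 cm.

561 cm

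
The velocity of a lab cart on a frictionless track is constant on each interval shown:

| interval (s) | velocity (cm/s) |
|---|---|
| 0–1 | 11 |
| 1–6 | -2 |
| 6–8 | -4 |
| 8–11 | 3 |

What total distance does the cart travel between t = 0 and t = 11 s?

38 cm

Distance (not displacement) is the total path length: add the absolute areas under v-t.
0–1 s: |11| × 1 = 11 cm
1–6 s: |-2| × 5 = 10 cm
6–8 s: |-4| × 2 = 8 cm
8–11 s: |3| × 3 = 9 cm
Total distance = 38 cm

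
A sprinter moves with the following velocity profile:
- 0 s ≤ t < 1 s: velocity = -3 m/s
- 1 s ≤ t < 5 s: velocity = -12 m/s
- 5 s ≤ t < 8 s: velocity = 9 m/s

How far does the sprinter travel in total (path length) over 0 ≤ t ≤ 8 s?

Total distance travelled is ∫|v| dt — sum the magnitudes of each area piece.
0–1 s: |-3| × 1 = 3 m
1–5 s: |-12| × 4 = 48 m
5–8 s: |9| × 3 = 27 m
Total distance = 78 m

78 m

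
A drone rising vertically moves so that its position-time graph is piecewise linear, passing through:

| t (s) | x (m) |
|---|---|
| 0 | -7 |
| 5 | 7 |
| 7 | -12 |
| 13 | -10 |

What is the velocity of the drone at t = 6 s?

Velocity is the slope of the x-t graph on 5–7 s: (-12 − 7)/(7 − 5) = -9.5 m/s.

-9.5 m/s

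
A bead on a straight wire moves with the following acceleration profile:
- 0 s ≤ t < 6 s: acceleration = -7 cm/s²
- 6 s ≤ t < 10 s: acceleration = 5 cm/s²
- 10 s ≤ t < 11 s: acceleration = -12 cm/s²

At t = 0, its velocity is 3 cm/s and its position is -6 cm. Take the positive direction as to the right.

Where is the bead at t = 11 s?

-255 cm

On each constant-a segment, Δv = aΔt and Δx = v₀Δt + ½aΔt²; chain segment to segment.
0–6 s: v starts 3 cm/s; Δx = 3·6 + ½·-7·6² = -108 cm; v ends -39 cm/s.
6–10 s: v starts -39 cm/s; Δx = -39·4 + ½·5·4² = -116 cm; v ends -19 cm/s.
10–11 s: v starts -19 cm/s; Δx = -19·1 + ½·-12·1² = -25 cm; v ends -31 cm/s.
x(11) = -6 + Σ Δx = -255 cm.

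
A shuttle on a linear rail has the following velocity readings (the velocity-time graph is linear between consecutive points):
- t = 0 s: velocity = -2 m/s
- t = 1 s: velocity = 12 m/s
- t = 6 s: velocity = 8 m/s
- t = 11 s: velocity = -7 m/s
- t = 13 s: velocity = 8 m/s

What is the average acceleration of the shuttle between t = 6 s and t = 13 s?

Average acceleration = Δv/Δt = (8 − 8)/(13 − 6) = 0 m/s².

0 m/s²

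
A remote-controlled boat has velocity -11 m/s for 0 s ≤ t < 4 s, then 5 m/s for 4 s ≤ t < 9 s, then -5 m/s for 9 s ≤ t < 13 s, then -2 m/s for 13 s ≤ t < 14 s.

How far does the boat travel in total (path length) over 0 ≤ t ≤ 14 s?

Total distance travelled is ∫|v| dt — sum the magnitudes of each area piece.
0–4 s: |-11| × 4 = 44 m
4–9 s: |5| × 5 = 25 m
9–13 s: |-5| × 4 = 20 m
13–14 s: |-2| × 1 = 2 m
Total distance = 91 m

91 m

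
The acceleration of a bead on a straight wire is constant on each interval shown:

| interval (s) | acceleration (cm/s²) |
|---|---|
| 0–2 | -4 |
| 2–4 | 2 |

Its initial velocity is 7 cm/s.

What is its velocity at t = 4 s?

3 cm/s

Δv equals the area under the a-t graph; then v = v₀ + Δv.
0–2 s: -4 × 2 = -8 cm/s
2–4 s: 2 × 2 = 4 cm/s
Δv = -4 cm/s, so v(4) = 7 + (-4) = 3 cm/s.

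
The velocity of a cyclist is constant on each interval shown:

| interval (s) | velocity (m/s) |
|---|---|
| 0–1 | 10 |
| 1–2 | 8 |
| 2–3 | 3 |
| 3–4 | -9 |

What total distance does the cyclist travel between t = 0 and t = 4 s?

Total distance travelled is ∫|v| dt — sum the magnitudes of each area piece.
0–1 s: |10| × 1 = 10 m
1–2 s: |8| × 1 = 8 m
2–3 s: |3| × 1 = 3 m
3–4 s: |-9| × 1 = 9 m
Total distance = 30 m

30 m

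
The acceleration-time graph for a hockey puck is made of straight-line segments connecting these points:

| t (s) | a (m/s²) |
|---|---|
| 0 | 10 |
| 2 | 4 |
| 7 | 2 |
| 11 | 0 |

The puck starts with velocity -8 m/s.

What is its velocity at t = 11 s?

Δv equals the area under the a-t graph; then v = v₀ + Δv.
0–2 s: ½(10 + 4)(2) = 14 m/s
2–7 s: ½(4 + 2)(5) = 15 m/s
7–11 s: ½(2 + 0)(4) = 4 m/s
Δv = 33 m/s, so v(11) = -8 + (33) = 25 m/s.

25 m/s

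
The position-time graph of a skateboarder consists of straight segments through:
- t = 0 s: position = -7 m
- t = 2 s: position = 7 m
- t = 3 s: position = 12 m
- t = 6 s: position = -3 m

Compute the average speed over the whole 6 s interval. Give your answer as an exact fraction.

17/3 m/s

Average speed = (total path length)/(elapsed time); on a piecewise-linear x-t graph the path length is Σ|Δx|.
0–2 s: |Δx| = |7 − -7| = 14 m
2–3 s: |Δx| = |12 − 7| = 5 m
3–6 s: |Δx| = |-3 − 12| = 15 m
Total path = 34 m; average speed = 34/6 = 17/3 m/s.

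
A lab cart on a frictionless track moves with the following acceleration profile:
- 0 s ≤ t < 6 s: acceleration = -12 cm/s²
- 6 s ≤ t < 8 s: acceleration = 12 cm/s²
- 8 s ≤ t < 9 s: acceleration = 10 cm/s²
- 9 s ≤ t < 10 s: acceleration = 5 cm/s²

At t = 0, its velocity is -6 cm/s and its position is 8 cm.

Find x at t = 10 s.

-466.5 cm

On each constant-a segment, Δv = aΔt and Δx = v₀Δt + ½aΔt²; chain segment to segment.
0–6 s: v starts -6 cm/s; Δx = -6·6 + ½·-12·6² = -252 cm; v ends -78 cm/s.
6–8 s: v starts -78 cm/s; Δx = -78·2 + ½·12·2² = -132 cm; v ends -54 cm/s.
8–9 s: v starts -54 cm/s; Δx = -54·1 + ½·10·1² = -49 cm; v ends -44 cm/s.
9–10 s: v starts -44 cm/s; Δx = -44·1 + ½·5·1² = -41.5 cm; v ends -39 cm/s.
x(10) = 8 + Σ Δx = -466.5 cm.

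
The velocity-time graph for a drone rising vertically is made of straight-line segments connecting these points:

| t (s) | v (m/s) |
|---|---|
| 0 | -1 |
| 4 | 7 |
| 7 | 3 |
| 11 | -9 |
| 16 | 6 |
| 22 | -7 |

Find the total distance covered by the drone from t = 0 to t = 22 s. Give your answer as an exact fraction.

1061/13 m

Distance (not displacement) is the total path length: add the absolute areas under v-t.
0–4 s: v = 0 at t = 0.5 s; triangle areas 0.25 + 12.25 = 12.5 m
4–7 s: |½(7 + 3)(3)| = 15 m
7–11 s: v = 0 at t = 8 s; triangle areas 1.5 + 13.5 = 15 m
11–16 s: v = 0 at t = 14 s; triangle areas 13.5 + 6 = 19.5 m
16–22 s: v = 0 at t = 244/13 s; triangle areas 108/13 + 147/13 = 255/13 m
Total distance = 1061/13 m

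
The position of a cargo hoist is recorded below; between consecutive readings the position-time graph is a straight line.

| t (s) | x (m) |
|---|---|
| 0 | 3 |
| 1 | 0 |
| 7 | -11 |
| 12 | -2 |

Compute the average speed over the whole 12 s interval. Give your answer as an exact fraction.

23/12 m/s

Average speed = (total path length)/(elapsed time); on a piecewise-linear x-t graph the path length is Σ|Δx|.
0–1 s: |Δx| = |0 − 3| = 3 m
1–7 s: |Δx| = |-11 − 0| = 11 m
7–12 s: |Δx| = |-2 − -11| = 9 m
Total path = 23 m; average speed = 23/12 = 23/12 m/s.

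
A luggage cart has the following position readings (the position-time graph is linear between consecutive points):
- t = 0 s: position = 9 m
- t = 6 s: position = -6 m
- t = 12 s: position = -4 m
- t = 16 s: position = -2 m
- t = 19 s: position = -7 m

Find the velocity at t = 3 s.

Velocity is the slope of the x-t graph on 0–6 s: (-6 − 9)/(6 − 0) = -2.5 m/s.

-2.5 m/s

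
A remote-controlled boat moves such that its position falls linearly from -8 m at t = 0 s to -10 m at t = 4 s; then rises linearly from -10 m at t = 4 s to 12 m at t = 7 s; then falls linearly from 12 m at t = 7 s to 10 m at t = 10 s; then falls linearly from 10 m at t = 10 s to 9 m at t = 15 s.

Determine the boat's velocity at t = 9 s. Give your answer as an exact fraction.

Velocity is the slope of the x-t graph on 7–10 s: (10 − 12)/(10 − 7) = -2/3 m/s.

-2/3 m/s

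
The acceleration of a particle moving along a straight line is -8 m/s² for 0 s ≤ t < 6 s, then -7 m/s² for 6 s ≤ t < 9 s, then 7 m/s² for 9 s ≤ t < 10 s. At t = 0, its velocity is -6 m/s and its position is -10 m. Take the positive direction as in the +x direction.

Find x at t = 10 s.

On each constant-a segment, Δv = aΔt and Δx = v₀Δt + ½aΔt²; chain segment to segment.
0–6 s: v starts -6 m/s; Δx = -6·6 + ½·-8·6² = -180 m; v ends -54 m/s.
6–9 s: v starts -54 m/s; Δx = -54·3 + ½·-7·3² = -193.5 m; v ends -75 m/s.
9–10 s: v starts -75 m/s; Δx = -75·1 + ½·7·1² = -71.5 m; v ends -68 m/s.
x(10) = -10 + Σ Δx = -455 m.

-455 m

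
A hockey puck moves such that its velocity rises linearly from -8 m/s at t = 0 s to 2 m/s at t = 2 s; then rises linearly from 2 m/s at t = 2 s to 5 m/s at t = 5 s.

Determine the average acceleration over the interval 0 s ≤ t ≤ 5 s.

2.6 m/s²

Average acceleration = Δv/Δt = (5 − -8)/(5 − 0) = 2.6 m/s².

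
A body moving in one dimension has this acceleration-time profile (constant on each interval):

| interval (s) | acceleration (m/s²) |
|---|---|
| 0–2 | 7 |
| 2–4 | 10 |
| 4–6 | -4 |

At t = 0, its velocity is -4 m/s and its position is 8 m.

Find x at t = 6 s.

On each constant-a segment, Δv = aΔt and Δx = v₀Δt + ½aΔt²; chain segment to segment.
0–2 s: v starts -4 m/s; Δx = -4·2 + ½·7·2² = 6 m; v ends 10 m/s.
2–4 s: v starts 10 m/s; Δx = 10·2 + ½·10·2² = 40 m; v ends 30 m/s.
4–6 s: v starts 30 m/s; Δx = 30·2 + ½·-4·2² = 52 m; v ends 22 m/s.
x(6) = 8 + Σ Δx = 106 m.

106 m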